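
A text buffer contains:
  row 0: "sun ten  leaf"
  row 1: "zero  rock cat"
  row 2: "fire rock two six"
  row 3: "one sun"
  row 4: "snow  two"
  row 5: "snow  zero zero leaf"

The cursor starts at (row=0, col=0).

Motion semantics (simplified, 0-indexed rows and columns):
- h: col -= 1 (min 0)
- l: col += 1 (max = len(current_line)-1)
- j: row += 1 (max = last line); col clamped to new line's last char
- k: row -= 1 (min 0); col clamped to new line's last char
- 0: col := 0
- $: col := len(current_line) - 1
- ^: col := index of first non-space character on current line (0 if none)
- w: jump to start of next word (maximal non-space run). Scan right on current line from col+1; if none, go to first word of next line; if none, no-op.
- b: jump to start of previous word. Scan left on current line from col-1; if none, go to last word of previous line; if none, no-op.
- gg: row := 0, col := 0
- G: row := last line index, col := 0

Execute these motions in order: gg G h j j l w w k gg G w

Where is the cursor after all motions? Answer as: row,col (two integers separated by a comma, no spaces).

Answer: 5,6

Derivation:
After 1 (gg): row=0 col=0 char='s'
After 2 (G): row=5 col=0 char='s'
After 3 (h): row=5 col=0 char='s'
After 4 (j): row=5 col=0 char='s'
After 5 (j): row=5 col=0 char='s'
After 6 (l): row=5 col=1 char='n'
After 7 (w): row=5 col=6 char='z'
After 8 (w): row=5 col=11 char='z'
After 9 (k): row=4 col=8 char='o'
After 10 (gg): row=0 col=0 char='s'
After 11 (G): row=5 col=0 char='s'
After 12 (w): row=5 col=6 char='z'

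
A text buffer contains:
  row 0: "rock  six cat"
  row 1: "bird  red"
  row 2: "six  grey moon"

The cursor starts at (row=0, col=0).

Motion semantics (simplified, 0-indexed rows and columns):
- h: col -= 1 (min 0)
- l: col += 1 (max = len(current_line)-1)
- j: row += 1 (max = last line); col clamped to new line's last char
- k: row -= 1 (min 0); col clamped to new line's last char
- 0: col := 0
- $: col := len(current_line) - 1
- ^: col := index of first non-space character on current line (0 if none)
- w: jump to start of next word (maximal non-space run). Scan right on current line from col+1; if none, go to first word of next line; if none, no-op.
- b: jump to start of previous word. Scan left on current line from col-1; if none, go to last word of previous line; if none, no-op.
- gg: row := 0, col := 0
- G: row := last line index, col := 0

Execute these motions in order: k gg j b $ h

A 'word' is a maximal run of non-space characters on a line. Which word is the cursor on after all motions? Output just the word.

After 1 (k): row=0 col=0 char='r'
After 2 (gg): row=0 col=0 char='r'
After 3 (j): row=1 col=0 char='b'
After 4 (b): row=0 col=10 char='c'
After 5 ($): row=0 col=12 char='t'
After 6 (h): row=0 col=11 char='a'

Answer: cat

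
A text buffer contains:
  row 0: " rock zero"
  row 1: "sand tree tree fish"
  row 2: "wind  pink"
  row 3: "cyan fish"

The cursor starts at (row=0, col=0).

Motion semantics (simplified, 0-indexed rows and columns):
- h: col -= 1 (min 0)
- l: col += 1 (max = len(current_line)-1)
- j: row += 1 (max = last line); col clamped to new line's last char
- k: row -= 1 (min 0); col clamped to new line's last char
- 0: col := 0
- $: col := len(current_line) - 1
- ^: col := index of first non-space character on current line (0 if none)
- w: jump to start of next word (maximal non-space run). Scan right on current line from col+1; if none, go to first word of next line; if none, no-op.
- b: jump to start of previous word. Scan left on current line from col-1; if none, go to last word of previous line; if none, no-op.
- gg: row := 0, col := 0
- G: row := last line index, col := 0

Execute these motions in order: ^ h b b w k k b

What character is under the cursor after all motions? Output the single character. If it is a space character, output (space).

After 1 (^): row=0 col=1 char='r'
After 2 (h): row=0 col=0 char='_'
After 3 (b): row=0 col=0 char='_'
After 4 (b): row=0 col=0 char='_'
After 5 (w): row=0 col=1 char='r'
After 6 (k): row=0 col=1 char='r'
After 7 (k): row=0 col=1 char='r'
After 8 (b): row=0 col=1 char='r'

Answer: r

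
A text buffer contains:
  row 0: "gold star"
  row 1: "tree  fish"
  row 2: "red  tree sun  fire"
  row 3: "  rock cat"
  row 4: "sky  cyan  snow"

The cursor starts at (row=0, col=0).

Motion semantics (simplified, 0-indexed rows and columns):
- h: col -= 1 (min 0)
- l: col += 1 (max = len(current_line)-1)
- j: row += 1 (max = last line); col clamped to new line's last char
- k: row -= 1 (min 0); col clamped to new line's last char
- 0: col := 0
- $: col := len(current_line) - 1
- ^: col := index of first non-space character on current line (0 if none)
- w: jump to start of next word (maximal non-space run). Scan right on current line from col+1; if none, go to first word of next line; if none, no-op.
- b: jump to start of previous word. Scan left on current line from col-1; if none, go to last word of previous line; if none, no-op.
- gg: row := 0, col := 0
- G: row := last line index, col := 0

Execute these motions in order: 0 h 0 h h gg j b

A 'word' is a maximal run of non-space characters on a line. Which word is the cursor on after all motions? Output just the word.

After 1 (0): row=0 col=0 char='g'
After 2 (h): row=0 col=0 char='g'
After 3 (0): row=0 col=0 char='g'
After 4 (h): row=0 col=0 char='g'
After 5 (h): row=0 col=0 char='g'
After 6 (gg): row=0 col=0 char='g'
After 7 (j): row=1 col=0 char='t'
After 8 (b): row=0 col=5 char='s'

Answer: star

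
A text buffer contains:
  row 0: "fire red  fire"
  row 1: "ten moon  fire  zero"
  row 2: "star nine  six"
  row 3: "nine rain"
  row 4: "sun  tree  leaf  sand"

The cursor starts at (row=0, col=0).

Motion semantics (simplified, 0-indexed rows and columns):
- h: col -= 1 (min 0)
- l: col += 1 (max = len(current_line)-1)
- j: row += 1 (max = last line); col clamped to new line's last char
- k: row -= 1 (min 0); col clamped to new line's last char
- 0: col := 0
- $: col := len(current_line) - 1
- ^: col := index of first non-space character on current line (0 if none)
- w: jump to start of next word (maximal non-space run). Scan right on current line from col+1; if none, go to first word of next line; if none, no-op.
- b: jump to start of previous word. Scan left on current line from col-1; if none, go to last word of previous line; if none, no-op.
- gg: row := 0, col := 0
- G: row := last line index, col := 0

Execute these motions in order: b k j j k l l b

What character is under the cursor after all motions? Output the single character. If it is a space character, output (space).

After 1 (b): row=0 col=0 char='f'
After 2 (k): row=0 col=0 char='f'
After 3 (j): row=1 col=0 char='t'
After 4 (j): row=2 col=0 char='s'
After 5 (k): row=1 col=0 char='t'
After 6 (l): row=1 col=1 char='e'
After 7 (l): row=1 col=2 char='n'
After 8 (b): row=1 col=0 char='t'

Answer: t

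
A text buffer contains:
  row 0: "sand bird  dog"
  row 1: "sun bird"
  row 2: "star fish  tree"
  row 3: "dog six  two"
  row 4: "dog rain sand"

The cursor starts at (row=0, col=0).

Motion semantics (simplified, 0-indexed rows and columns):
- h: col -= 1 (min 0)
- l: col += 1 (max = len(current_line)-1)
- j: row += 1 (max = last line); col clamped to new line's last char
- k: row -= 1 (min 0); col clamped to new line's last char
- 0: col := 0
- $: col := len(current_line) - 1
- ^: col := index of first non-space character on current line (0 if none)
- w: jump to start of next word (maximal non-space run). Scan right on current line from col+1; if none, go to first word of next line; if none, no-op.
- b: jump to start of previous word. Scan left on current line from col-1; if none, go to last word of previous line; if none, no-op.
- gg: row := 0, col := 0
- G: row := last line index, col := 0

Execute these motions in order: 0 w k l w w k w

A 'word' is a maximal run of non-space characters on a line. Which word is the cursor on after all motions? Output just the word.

Answer: bird

Derivation:
After 1 (0): row=0 col=0 char='s'
After 2 (w): row=0 col=5 char='b'
After 3 (k): row=0 col=5 char='b'
After 4 (l): row=0 col=6 char='i'
After 5 (w): row=0 col=11 char='d'
After 6 (w): row=1 col=0 char='s'
After 7 (k): row=0 col=0 char='s'
After 8 (w): row=0 col=5 char='b'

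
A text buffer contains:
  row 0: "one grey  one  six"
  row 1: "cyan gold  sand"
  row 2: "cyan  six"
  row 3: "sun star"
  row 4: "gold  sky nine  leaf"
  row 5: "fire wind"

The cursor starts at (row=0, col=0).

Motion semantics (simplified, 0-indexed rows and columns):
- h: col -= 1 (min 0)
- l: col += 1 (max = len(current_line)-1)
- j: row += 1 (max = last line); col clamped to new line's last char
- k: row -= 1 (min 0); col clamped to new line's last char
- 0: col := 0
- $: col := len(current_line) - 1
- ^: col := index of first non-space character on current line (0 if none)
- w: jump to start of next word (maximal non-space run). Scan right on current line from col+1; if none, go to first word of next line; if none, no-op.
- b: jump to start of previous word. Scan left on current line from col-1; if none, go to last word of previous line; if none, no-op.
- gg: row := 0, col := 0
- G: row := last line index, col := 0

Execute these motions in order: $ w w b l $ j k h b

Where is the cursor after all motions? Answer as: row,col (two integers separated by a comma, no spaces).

After 1 ($): row=0 col=17 char='x'
After 2 (w): row=1 col=0 char='c'
After 3 (w): row=1 col=5 char='g'
After 4 (b): row=1 col=0 char='c'
After 5 (l): row=1 col=1 char='y'
After 6 ($): row=1 col=14 char='d'
After 7 (j): row=2 col=8 char='x'
After 8 (k): row=1 col=8 char='d'
After 9 (h): row=1 col=7 char='l'
After 10 (b): row=1 col=5 char='g'

Answer: 1,5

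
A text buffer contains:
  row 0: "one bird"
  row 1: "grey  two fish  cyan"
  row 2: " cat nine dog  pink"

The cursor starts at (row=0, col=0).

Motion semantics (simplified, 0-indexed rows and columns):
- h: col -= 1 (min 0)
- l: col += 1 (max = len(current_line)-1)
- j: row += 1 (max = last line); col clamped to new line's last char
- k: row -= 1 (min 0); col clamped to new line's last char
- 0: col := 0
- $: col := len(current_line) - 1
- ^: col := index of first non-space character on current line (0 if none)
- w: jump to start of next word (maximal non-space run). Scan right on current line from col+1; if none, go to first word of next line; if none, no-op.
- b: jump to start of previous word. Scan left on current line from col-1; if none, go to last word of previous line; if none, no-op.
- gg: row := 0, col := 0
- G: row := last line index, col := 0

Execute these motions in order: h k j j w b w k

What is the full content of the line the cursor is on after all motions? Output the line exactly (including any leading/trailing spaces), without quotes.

After 1 (h): row=0 col=0 char='o'
After 2 (k): row=0 col=0 char='o'
After 3 (j): row=1 col=0 char='g'
After 4 (j): row=2 col=0 char='_'
After 5 (w): row=2 col=1 char='c'
After 6 (b): row=1 col=16 char='c'
After 7 (w): row=2 col=1 char='c'
After 8 (k): row=1 col=1 char='r'

Answer: grey  two fish  cyan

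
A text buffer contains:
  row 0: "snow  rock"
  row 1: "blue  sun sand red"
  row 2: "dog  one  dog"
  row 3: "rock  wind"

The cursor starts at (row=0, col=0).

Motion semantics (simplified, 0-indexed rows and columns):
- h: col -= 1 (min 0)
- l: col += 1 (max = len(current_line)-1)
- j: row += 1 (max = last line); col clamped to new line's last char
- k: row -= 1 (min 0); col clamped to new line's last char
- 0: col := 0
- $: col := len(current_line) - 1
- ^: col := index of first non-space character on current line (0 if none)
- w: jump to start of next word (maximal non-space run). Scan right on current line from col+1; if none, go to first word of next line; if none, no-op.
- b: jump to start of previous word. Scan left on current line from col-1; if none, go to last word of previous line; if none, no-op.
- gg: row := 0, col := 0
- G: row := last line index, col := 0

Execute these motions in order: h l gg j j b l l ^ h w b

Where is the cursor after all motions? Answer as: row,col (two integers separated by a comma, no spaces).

Answer: 1,0

Derivation:
After 1 (h): row=0 col=0 char='s'
After 2 (l): row=0 col=1 char='n'
After 3 (gg): row=0 col=0 char='s'
After 4 (j): row=1 col=0 char='b'
After 5 (j): row=2 col=0 char='d'
After 6 (b): row=1 col=15 char='r'
After 7 (l): row=1 col=16 char='e'
After 8 (l): row=1 col=17 char='d'
After 9 (^): row=1 col=0 char='b'
After 10 (h): row=1 col=0 char='b'
After 11 (w): row=1 col=6 char='s'
After 12 (b): row=1 col=0 char='b'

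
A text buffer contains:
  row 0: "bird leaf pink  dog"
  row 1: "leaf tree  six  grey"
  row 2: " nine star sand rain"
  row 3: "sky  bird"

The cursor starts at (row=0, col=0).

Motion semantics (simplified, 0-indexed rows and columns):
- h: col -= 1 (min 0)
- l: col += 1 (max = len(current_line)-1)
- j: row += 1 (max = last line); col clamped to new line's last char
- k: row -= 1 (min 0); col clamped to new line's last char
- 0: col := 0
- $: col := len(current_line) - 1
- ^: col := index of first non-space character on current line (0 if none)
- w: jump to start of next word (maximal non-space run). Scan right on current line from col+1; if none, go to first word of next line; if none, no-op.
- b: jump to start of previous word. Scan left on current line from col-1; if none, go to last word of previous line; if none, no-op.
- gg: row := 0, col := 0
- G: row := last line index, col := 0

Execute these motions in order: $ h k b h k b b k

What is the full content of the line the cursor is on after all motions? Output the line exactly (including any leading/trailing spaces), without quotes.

Answer: bird leaf pink  dog

Derivation:
After 1 ($): row=0 col=18 char='g'
After 2 (h): row=0 col=17 char='o'
After 3 (k): row=0 col=17 char='o'
After 4 (b): row=0 col=16 char='d'
After 5 (h): row=0 col=15 char='_'
After 6 (k): row=0 col=15 char='_'
After 7 (b): row=0 col=10 char='p'
After 8 (b): row=0 col=5 char='l'
After 9 (k): row=0 col=5 char='l'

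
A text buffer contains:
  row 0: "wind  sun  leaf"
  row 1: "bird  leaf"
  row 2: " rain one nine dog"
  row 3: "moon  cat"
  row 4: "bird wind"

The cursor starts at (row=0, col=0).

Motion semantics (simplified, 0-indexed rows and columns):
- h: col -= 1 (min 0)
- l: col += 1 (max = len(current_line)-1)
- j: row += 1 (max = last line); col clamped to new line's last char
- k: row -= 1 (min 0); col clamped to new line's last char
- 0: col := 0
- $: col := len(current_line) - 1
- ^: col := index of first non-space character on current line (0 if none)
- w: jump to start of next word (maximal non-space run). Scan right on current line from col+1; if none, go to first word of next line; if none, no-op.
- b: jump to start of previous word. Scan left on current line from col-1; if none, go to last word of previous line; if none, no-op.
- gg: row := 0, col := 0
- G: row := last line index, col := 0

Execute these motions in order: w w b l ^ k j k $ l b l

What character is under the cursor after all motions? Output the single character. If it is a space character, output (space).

After 1 (w): row=0 col=6 char='s'
After 2 (w): row=0 col=11 char='l'
After 3 (b): row=0 col=6 char='s'
After 4 (l): row=0 col=7 char='u'
After 5 (^): row=0 col=0 char='w'
After 6 (k): row=0 col=0 char='w'
After 7 (j): row=1 col=0 char='b'
After 8 (k): row=0 col=0 char='w'
After 9 ($): row=0 col=14 char='f'
After 10 (l): row=0 col=14 char='f'
After 11 (b): row=0 col=11 char='l'
After 12 (l): row=0 col=12 char='e'

Answer: e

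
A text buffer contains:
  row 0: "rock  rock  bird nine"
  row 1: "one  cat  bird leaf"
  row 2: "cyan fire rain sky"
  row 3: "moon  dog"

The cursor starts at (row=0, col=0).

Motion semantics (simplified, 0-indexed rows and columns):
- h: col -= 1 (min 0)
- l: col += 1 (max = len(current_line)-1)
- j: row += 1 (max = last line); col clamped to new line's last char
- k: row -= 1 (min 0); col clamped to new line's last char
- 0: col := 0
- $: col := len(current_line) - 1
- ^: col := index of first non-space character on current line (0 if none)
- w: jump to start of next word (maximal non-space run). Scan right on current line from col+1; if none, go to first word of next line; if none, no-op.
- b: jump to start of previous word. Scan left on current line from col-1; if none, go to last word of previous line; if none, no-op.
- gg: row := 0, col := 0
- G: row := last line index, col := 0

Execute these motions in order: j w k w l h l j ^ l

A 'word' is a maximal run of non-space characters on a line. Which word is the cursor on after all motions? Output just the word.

Answer: one

Derivation:
After 1 (j): row=1 col=0 char='o'
After 2 (w): row=1 col=5 char='c'
After 3 (k): row=0 col=5 char='_'
After 4 (w): row=0 col=6 char='r'
After 5 (l): row=0 col=7 char='o'
After 6 (h): row=0 col=6 char='r'
After 7 (l): row=0 col=7 char='o'
After 8 (j): row=1 col=7 char='t'
After 9 (^): row=1 col=0 char='o'
After 10 (l): row=1 col=1 char='n'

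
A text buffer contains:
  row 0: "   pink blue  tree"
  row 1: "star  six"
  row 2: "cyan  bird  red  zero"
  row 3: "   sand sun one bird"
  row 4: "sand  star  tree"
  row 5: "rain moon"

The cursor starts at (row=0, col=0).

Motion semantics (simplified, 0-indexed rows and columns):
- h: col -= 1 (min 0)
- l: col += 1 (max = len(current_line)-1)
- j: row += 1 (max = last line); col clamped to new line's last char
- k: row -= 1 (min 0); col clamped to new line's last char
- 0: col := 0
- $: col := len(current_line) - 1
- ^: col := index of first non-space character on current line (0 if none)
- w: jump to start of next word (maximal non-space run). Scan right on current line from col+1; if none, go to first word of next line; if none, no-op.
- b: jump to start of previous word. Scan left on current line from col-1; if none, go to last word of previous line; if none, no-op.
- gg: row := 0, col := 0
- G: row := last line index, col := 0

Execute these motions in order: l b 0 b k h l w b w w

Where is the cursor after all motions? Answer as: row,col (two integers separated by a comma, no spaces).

After 1 (l): row=0 col=1 char='_'
After 2 (b): row=0 col=1 char='_'
After 3 (0): row=0 col=0 char='_'
After 4 (b): row=0 col=0 char='_'
After 5 (k): row=0 col=0 char='_'
After 6 (h): row=0 col=0 char='_'
After 7 (l): row=0 col=1 char='_'
After 8 (w): row=0 col=3 char='p'
After 9 (b): row=0 col=3 char='p'
After 10 (w): row=0 col=8 char='b'
After 11 (w): row=0 col=14 char='t'

Answer: 0,14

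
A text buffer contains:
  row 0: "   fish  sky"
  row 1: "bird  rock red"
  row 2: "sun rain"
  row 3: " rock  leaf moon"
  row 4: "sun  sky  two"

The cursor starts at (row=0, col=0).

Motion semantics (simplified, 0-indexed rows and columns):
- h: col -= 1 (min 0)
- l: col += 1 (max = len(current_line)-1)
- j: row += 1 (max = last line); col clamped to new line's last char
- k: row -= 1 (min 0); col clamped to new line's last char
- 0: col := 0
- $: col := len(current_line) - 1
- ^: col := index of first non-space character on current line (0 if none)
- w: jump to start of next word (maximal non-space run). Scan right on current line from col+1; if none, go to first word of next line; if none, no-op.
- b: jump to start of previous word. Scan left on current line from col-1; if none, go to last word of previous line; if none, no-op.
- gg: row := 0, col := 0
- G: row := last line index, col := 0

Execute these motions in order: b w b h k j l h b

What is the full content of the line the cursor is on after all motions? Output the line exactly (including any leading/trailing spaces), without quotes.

After 1 (b): row=0 col=0 char='_'
After 2 (w): row=0 col=3 char='f'
After 3 (b): row=0 col=3 char='f'
After 4 (h): row=0 col=2 char='_'
After 5 (k): row=0 col=2 char='_'
After 6 (j): row=1 col=2 char='r'
After 7 (l): row=1 col=3 char='d'
After 8 (h): row=1 col=2 char='r'
After 9 (b): row=1 col=0 char='b'

Answer: bird  rock red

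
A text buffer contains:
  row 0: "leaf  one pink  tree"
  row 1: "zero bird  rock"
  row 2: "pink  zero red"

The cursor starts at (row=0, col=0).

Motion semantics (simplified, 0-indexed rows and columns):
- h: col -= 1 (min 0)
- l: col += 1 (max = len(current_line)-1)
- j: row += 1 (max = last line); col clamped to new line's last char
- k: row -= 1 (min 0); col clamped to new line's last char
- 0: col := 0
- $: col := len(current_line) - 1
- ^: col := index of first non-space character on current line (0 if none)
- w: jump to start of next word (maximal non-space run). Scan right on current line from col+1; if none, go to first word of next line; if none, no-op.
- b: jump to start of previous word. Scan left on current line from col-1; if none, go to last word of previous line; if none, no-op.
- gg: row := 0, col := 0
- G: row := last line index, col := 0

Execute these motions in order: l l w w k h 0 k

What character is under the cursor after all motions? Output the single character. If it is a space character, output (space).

Answer: l

Derivation:
After 1 (l): row=0 col=1 char='e'
After 2 (l): row=0 col=2 char='a'
After 3 (w): row=0 col=6 char='o'
After 4 (w): row=0 col=10 char='p'
After 5 (k): row=0 col=10 char='p'
After 6 (h): row=0 col=9 char='_'
After 7 (0): row=0 col=0 char='l'
After 8 (k): row=0 col=0 char='l'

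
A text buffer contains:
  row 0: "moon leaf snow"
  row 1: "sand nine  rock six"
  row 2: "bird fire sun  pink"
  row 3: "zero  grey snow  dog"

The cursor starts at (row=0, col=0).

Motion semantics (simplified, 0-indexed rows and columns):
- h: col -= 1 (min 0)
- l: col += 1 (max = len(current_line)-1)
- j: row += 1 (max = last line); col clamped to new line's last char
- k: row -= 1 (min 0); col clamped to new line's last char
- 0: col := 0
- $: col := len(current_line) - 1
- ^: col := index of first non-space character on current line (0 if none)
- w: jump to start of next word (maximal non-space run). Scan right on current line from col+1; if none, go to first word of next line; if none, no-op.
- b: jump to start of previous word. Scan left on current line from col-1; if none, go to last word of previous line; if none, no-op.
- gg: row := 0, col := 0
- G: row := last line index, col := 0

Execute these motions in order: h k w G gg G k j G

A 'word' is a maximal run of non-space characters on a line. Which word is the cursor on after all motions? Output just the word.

After 1 (h): row=0 col=0 char='m'
After 2 (k): row=0 col=0 char='m'
After 3 (w): row=0 col=5 char='l'
After 4 (G): row=3 col=0 char='z'
After 5 (gg): row=0 col=0 char='m'
After 6 (G): row=3 col=0 char='z'
After 7 (k): row=2 col=0 char='b'
After 8 (j): row=3 col=0 char='z'
After 9 (G): row=3 col=0 char='z'

Answer: zero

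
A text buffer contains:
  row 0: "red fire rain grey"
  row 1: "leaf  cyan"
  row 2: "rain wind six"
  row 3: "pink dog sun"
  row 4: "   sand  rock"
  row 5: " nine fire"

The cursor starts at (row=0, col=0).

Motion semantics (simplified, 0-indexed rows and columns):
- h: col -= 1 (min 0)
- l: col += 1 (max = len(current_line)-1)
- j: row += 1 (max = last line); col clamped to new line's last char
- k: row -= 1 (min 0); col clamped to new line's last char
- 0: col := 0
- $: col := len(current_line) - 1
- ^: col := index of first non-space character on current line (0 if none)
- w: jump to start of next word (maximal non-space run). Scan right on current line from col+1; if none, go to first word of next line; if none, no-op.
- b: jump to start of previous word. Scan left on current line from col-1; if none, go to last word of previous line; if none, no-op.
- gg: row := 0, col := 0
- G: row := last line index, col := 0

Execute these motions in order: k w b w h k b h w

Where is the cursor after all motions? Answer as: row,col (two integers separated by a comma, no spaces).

Answer: 0,4

Derivation:
After 1 (k): row=0 col=0 char='r'
After 2 (w): row=0 col=4 char='f'
After 3 (b): row=0 col=0 char='r'
After 4 (w): row=0 col=4 char='f'
After 5 (h): row=0 col=3 char='_'
After 6 (k): row=0 col=3 char='_'
After 7 (b): row=0 col=0 char='r'
After 8 (h): row=0 col=0 char='r'
After 9 (w): row=0 col=4 char='f'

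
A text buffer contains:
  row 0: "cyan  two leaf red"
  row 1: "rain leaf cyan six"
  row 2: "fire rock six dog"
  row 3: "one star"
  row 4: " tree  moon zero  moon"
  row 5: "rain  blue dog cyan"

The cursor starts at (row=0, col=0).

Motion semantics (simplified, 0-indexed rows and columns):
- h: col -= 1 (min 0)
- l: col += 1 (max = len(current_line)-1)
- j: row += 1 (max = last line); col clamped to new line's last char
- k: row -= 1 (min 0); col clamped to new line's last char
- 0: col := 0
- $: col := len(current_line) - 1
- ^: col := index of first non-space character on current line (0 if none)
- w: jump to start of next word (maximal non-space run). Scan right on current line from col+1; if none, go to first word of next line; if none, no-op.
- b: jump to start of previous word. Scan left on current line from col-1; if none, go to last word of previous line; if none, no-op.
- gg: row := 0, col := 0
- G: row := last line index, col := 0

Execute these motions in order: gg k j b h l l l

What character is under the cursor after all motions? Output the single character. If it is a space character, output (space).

After 1 (gg): row=0 col=0 char='c'
After 2 (k): row=0 col=0 char='c'
After 3 (j): row=1 col=0 char='r'
After 4 (b): row=0 col=15 char='r'
After 5 (h): row=0 col=14 char='_'
After 6 (l): row=0 col=15 char='r'
After 7 (l): row=0 col=16 char='e'
After 8 (l): row=0 col=17 char='d'

Answer: d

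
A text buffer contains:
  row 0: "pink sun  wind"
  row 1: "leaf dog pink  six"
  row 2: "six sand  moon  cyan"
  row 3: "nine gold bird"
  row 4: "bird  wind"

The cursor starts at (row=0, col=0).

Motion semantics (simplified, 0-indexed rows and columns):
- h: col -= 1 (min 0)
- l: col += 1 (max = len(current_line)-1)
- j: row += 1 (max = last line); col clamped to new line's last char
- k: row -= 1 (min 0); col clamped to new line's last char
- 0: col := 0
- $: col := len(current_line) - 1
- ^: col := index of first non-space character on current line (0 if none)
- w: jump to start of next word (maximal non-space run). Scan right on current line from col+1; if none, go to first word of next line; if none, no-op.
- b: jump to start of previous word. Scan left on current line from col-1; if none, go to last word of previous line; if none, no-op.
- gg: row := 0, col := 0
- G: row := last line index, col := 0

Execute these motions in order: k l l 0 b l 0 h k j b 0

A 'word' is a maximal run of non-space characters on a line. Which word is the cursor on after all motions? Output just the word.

Answer: pink

Derivation:
After 1 (k): row=0 col=0 char='p'
After 2 (l): row=0 col=1 char='i'
After 3 (l): row=0 col=2 char='n'
After 4 (0): row=0 col=0 char='p'
After 5 (b): row=0 col=0 char='p'
After 6 (l): row=0 col=1 char='i'
After 7 (0): row=0 col=0 char='p'
After 8 (h): row=0 col=0 char='p'
After 9 (k): row=0 col=0 char='p'
After 10 (j): row=1 col=0 char='l'
After 11 (b): row=0 col=10 char='w'
After 12 (0): row=0 col=0 char='p'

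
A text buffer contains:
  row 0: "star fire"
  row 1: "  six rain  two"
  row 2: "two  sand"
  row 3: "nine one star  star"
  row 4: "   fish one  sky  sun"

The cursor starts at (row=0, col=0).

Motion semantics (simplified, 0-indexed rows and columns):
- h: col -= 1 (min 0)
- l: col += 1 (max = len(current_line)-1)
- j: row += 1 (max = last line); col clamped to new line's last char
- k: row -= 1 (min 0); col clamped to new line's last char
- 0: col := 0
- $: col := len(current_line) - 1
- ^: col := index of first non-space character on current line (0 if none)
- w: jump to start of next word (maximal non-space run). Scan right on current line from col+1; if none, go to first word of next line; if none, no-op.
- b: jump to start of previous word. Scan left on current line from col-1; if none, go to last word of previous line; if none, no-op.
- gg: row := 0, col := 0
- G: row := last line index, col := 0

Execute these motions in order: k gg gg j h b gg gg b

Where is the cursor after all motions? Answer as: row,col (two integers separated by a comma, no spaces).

Answer: 0,0

Derivation:
After 1 (k): row=0 col=0 char='s'
After 2 (gg): row=0 col=0 char='s'
After 3 (gg): row=0 col=0 char='s'
After 4 (j): row=1 col=0 char='_'
After 5 (h): row=1 col=0 char='_'
After 6 (b): row=0 col=5 char='f'
After 7 (gg): row=0 col=0 char='s'
After 8 (gg): row=0 col=0 char='s'
After 9 (b): row=0 col=0 char='s'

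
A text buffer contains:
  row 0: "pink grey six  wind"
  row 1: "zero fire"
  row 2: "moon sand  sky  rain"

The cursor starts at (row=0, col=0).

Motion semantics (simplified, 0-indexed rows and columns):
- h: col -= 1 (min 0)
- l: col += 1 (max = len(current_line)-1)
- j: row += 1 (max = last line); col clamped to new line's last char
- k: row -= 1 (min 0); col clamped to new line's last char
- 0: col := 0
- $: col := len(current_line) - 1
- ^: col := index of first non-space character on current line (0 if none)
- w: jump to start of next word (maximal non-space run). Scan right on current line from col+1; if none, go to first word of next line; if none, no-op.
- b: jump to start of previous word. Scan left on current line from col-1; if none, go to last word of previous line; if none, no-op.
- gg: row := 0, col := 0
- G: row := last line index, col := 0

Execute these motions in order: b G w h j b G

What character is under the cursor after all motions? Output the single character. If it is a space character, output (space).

Answer: m

Derivation:
After 1 (b): row=0 col=0 char='p'
After 2 (G): row=2 col=0 char='m'
After 3 (w): row=2 col=5 char='s'
After 4 (h): row=2 col=4 char='_'
After 5 (j): row=2 col=4 char='_'
After 6 (b): row=2 col=0 char='m'
After 7 (G): row=2 col=0 char='m'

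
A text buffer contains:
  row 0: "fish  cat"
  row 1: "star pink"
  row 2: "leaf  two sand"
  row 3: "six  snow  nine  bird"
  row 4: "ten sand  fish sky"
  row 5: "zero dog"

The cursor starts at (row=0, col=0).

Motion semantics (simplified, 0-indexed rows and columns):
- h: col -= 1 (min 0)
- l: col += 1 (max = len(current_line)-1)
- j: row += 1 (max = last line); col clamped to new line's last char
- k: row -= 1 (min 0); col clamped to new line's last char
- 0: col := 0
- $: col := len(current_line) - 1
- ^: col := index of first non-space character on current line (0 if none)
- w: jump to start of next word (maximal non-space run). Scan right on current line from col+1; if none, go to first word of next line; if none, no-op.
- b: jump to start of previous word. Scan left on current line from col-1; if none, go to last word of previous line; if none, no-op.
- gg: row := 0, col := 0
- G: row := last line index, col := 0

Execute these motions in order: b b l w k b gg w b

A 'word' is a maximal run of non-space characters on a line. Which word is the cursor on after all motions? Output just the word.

After 1 (b): row=0 col=0 char='f'
After 2 (b): row=0 col=0 char='f'
After 3 (l): row=0 col=1 char='i'
After 4 (w): row=0 col=6 char='c'
After 5 (k): row=0 col=6 char='c'
After 6 (b): row=0 col=0 char='f'
After 7 (gg): row=0 col=0 char='f'
After 8 (w): row=0 col=6 char='c'
After 9 (b): row=0 col=0 char='f'

Answer: fish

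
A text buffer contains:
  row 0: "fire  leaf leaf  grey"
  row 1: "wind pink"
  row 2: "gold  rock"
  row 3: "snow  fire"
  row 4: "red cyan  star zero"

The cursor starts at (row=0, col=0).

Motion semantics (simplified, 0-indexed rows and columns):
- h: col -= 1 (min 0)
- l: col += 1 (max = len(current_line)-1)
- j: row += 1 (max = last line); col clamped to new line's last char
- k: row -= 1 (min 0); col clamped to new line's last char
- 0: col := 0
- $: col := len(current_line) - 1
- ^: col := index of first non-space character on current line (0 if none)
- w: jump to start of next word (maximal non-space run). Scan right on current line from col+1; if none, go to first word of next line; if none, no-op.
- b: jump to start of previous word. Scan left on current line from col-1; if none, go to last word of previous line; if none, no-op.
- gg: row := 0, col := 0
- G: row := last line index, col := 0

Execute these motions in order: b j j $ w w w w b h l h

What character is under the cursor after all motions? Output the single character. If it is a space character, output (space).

Answer: r

Derivation:
After 1 (b): row=0 col=0 char='f'
After 2 (j): row=1 col=0 char='w'
After 3 (j): row=2 col=0 char='g'
After 4 ($): row=2 col=9 char='k'
After 5 (w): row=3 col=0 char='s'
After 6 (w): row=3 col=6 char='f'
After 7 (w): row=4 col=0 char='r'
After 8 (w): row=4 col=4 char='c'
After 9 (b): row=4 col=0 char='r'
After 10 (h): row=4 col=0 char='r'
After 11 (l): row=4 col=1 char='e'
After 12 (h): row=4 col=0 char='r'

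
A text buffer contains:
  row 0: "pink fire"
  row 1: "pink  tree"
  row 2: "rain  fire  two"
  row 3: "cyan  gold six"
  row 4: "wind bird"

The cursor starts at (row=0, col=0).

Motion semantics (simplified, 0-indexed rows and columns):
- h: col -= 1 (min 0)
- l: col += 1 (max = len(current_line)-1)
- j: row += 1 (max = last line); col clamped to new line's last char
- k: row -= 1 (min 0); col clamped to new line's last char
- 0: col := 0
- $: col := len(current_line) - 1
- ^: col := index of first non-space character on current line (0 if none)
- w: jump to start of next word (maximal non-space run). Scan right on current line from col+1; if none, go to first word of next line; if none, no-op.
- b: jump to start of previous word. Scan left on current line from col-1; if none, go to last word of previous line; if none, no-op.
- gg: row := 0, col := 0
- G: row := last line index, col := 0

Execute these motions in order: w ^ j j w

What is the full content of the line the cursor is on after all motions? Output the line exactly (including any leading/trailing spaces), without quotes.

Answer: rain  fire  two

Derivation:
After 1 (w): row=0 col=5 char='f'
After 2 (^): row=0 col=0 char='p'
After 3 (j): row=1 col=0 char='p'
After 4 (j): row=2 col=0 char='r'
After 5 (w): row=2 col=6 char='f'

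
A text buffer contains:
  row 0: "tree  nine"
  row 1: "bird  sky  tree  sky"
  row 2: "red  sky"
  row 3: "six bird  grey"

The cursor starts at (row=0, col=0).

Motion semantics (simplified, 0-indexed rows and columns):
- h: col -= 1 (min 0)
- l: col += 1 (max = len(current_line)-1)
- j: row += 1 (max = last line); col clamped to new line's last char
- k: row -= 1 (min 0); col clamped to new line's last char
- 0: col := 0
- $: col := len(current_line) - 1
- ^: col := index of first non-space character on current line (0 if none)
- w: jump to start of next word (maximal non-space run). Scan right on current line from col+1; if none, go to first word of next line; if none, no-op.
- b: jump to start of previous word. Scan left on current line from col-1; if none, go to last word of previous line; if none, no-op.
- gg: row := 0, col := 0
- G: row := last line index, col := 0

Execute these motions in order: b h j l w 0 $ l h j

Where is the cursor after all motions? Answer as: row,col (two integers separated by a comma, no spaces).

After 1 (b): row=0 col=0 char='t'
After 2 (h): row=0 col=0 char='t'
After 3 (j): row=1 col=0 char='b'
After 4 (l): row=1 col=1 char='i'
After 5 (w): row=1 col=6 char='s'
After 6 (0): row=1 col=0 char='b'
After 7 ($): row=1 col=19 char='y'
After 8 (l): row=1 col=19 char='y'
After 9 (h): row=1 col=18 char='k'
After 10 (j): row=2 col=7 char='y'

Answer: 2,7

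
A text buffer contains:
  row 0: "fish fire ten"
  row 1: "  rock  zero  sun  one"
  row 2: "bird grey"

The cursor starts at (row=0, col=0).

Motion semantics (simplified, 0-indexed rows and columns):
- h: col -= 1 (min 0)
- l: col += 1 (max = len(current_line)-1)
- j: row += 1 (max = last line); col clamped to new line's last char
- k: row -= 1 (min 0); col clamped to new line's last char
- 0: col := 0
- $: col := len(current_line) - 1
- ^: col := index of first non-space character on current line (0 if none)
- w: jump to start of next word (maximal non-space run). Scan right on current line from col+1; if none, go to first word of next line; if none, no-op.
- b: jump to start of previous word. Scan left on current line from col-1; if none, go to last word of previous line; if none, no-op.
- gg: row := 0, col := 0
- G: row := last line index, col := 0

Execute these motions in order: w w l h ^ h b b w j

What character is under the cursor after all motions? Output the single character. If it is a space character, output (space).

After 1 (w): row=0 col=5 char='f'
After 2 (w): row=0 col=10 char='t'
After 3 (l): row=0 col=11 char='e'
After 4 (h): row=0 col=10 char='t'
After 5 (^): row=0 col=0 char='f'
After 6 (h): row=0 col=0 char='f'
After 7 (b): row=0 col=0 char='f'
After 8 (b): row=0 col=0 char='f'
After 9 (w): row=0 col=5 char='f'
After 10 (j): row=1 col=5 char='k'

Answer: k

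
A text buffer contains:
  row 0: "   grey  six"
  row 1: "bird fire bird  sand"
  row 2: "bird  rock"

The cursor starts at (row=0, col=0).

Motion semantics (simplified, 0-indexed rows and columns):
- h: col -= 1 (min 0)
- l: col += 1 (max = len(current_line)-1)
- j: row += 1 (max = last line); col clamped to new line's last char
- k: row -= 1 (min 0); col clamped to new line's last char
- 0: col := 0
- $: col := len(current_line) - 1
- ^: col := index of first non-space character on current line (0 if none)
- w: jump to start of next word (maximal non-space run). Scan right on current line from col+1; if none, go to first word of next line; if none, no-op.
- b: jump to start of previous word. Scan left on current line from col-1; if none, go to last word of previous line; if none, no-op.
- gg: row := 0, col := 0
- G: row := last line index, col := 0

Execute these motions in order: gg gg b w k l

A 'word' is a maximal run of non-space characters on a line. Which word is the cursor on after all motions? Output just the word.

After 1 (gg): row=0 col=0 char='_'
After 2 (gg): row=0 col=0 char='_'
After 3 (b): row=0 col=0 char='_'
After 4 (w): row=0 col=3 char='g'
After 5 (k): row=0 col=3 char='g'
After 6 (l): row=0 col=4 char='r'

Answer: grey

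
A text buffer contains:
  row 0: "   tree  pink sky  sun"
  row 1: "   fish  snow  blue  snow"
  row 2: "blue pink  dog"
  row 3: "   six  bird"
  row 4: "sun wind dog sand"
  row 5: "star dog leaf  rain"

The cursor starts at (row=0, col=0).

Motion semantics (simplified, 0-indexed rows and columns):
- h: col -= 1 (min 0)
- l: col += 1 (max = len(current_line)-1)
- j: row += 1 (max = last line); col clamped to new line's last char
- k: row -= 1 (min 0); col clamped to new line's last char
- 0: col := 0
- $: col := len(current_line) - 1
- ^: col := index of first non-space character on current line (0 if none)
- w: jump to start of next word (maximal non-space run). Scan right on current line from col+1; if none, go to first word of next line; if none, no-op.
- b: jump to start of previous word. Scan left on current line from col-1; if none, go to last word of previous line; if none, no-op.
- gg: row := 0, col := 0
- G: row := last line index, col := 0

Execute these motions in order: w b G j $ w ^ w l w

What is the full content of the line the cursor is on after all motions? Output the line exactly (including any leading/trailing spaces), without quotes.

Answer: star dog leaf  rain

Derivation:
After 1 (w): row=0 col=3 char='t'
After 2 (b): row=0 col=3 char='t'
After 3 (G): row=5 col=0 char='s'
After 4 (j): row=5 col=0 char='s'
After 5 ($): row=5 col=18 char='n'
After 6 (w): row=5 col=18 char='n'
After 7 (^): row=5 col=0 char='s'
After 8 (w): row=5 col=5 char='d'
After 9 (l): row=5 col=6 char='o'
After 10 (w): row=5 col=9 char='l'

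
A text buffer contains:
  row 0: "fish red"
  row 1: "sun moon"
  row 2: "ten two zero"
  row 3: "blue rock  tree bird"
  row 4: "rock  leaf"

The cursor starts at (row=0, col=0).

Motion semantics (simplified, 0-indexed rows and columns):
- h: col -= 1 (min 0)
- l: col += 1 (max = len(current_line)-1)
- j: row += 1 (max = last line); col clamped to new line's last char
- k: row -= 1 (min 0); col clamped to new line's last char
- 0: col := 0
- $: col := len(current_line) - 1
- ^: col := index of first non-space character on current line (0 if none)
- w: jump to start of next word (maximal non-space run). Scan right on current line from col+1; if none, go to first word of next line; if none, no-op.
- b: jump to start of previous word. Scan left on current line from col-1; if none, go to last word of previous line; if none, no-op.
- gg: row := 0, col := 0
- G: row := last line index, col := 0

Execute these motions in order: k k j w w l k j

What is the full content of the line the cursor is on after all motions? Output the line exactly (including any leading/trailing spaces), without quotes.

Answer: ten two zero

Derivation:
After 1 (k): row=0 col=0 char='f'
After 2 (k): row=0 col=0 char='f'
After 3 (j): row=1 col=0 char='s'
After 4 (w): row=1 col=4 char='m'
After 5 (w): row=2 col=0 char='t'
After 6 (l): row=2 col=1 char='e'
After 7 (k): row=1 col=1 char='u'
After 8 (j): row=2 col=1 char='e'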